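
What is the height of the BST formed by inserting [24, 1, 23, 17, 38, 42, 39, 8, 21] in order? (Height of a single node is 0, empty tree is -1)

Insertion order: [24, 1, 23, 17, 38, 42, 39, 8, 21]
Tree (level-order array): [24, 1, 38, None, 23, None, 42, 17, None, 39, None, 8, 21]
Compute height bottom-up (empty subtree = -1):
  height(8) = 1 + max(-1, -1) = 0
  height(21) = 1 + max(-1, -1) = 0
  height(17) = 1 + max(0, 0) = 1
  height(23) = 1 + max(1, -1) = 2
  height(1) = 1 + max(-1, 2) = 3
  height(39) = 1 + max(-1, -1) = 0
  height(42) = 1 + max(0, -1) = 1
  height(38) = 1 + max(-1, 1) = 2
  height(24) = 1 + max(3, 2) = 4
Height = 4


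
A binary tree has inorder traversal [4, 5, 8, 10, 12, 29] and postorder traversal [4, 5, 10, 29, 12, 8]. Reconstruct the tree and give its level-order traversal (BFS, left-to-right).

Inorder:   [4, 5, 8, 10, 12, 29]
Postorder: [4, 5, 10, 29, 12, 8]
Algorithm: postorder visits root last, so walk postorder right-to-left;
each value is the root of the current inorder slice — split it at that
value, recurse on the right subtree first, then the left.
Recursive splits:
  root=8; inorder splits into left=[4, 5], right=[10, 12, 29]
  root=12; inorder splits into left=[10], right=[29]
  root=29; inorder splits into left=[], right=[]
  root=10; inorder splits into left=[], right=[]
  root=5; inorder splits into left=[4], right=[]
  root=4; inorder splits into left=[], right=[]
Reconstructed level-order: [8, 5, 12, 4, 10, 29]


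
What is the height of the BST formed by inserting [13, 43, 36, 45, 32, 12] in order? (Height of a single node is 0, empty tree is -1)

Insertion order: [13, 43, 36, 45, 32, 12]
Tree (level-order array): [13, 12, 43, None, None, 36, 45, 32]
Compute height bottom-up (empty subtree = -1):
  height(12) = 1 + max(-1, -1) = 0
  height(32) = 1 + max(-1, -1) = 0
  height(36) = 1 + max(0, -1) = 1
  height(45) = 1 + max(-1, -1) = 0
  height(43) = 1 + max(1, 0) = 2
  height(13) = 1 + max(0, 2) = 3
Height = 3


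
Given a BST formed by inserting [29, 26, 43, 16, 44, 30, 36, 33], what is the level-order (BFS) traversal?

Tree insertion order: [29, 26, 43, 16, 44, 30, 36, 33]
Tree (level-order array): [29, 26, 43, 16, None, 30, 44, None, None, None, 36, None, None, 33]
BFS from the root, enqueuing left then right child of each popped node:
  queue [29] -> pop 29, enqueue [26, 43], visited so far: [29]
  queue [26, 43] -> pop 26, enqueue [16], visited so far: [29, 26]
  queue [43, 16] -> pop 43, enqueue [30, 44], visited so far: [29, 26, 43]
  queue [16, 30, 44] -> pop 16, enqueue [none], visited so far: [29, 26, 43, 16]
  queue [30, 44] -> pop 30, enqueue [36], visited so far: [29, 26, 43, 16, 30]
  queue [44, 36] -> pop 44, enqueue [none], visited so far: [29, 26, 43, 16, 30, 44]
  queue [36] -> pop 36, enqueue [33], visited so far: [29, 26, 43, 16, 30, 44, 36]
  queue [33] -> pop 33, enqueue [none], visited so far: [29, 26, 43, 16, 30, 44, 36, 33]
Result: [29, 26, 43, 16, 30, 44, 36, 33]


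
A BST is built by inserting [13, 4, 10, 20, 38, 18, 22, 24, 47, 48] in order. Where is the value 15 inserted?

Starting tree (level order): [13, 4, 20, None, 10, 18, 38, None, None, None, None, 22, 47, None, 24, None, 48]
Insertion path: 13 -> 20 -> 18
Result: insert 15 as left child of 18
Final tree (level order): [13, 4, 20, None, 10, 18, 38, None, None, 15, None, 22, 47, None, None, None, 24, None, 48]


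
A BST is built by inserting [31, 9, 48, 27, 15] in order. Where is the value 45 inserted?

Starting tree (level order): [31, 9, 48, None, 27, None, None, 15]
Insertion path: 31 -> 48
Result: insert 45 as left child of 48
Final tree (level order): [31, 9, 48, None, 27, 45, None, 15]


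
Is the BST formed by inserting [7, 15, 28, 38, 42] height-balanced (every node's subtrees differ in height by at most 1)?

Tree (level-order array): [7, None, 15, None, 28, None, 38, None, 42]
Definition: a tree is height-balanced if, at every node, |h(left) - h(right)| <= 1 (empty subtree has height -1).
Bottom-up per-node check:
  node 42: h_left=-1, h_right=-1, diff=0 [OK], height=0
  node 38: h_left=-1, h_right=0, diff=1 [OK], height=1
  node 28: h_left=-1, h_right=1, diff=2 [FAIL (|-1-1|=2 > 1)], height=2
  node 15: h_left=-1, h_right=2, diff=3 [FAIL (|-1-2|=3 > 1)], height=3
  node 7: h_left=-1, h_right=3, diff=4 [FAIL (|-1-3|=4 > 1)], height=4
Node 28 violates the condition: |-1 - 1| = 2 > 1.
Result: Not balanced


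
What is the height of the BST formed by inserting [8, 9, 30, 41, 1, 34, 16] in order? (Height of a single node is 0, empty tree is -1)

Insertion order: [8, 9, 30, 41, 1, 34, 16]
Tree (level-order array): [8, 1, 9, None, None, None, 30, 16, 41, None, None, 34]
Compute height bottom-up (empty subtree = -1):
  height(1) = 1 + max(-1, -1) = 0
  height(16) = 1 + max(-1, -1) = 0
  height(34) = 1 + max(-1, -1) = 0
  height(41) = 1 + max(0, -1) = 1
  height(30) = 1 + max(0, 1) = 2
  height(9) = 1 + max(-1, 2) = 3
  height(8) = 1 + max(0, 3) = 4
Height = 4


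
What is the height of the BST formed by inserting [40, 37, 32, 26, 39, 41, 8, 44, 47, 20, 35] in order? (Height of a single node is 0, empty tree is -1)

Insertion order: [40, 37, 32, 26, 39, 41, 8, 44, 47, 20, 35]
Tree (level-order array): [40, 37, 41, 32, 39, None, 44, 26, 35, None, None, None, 47, 8, None, None, None, None, None, None, 20]
Compute height bottom-up (empty subtree = -1):
  height(20) = 1 + max(-1, -1) = 0
  height(8) = 1 + max(-1, 0) = 1
  height(26) = 1 + max(1, -1) = 2
  height(35) = 1 + max(-1, -1) = 0
  height(32) = 1 + max(2, 0) = 3
  height(39) = 1 + max(-1, -1) = 0
  height(37) = 1 + max(3, 0) = 4
  height(47) = 1 + max(-1, -1) = 0
  height(44) = 1 + max(-1, 0) = 1
  height(41) = 1 + max(-1, 1) = 2
  height(40) = 1 + max(4, 2) = 5
Height = 5


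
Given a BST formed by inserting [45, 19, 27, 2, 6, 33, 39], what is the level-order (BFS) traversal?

Tree insertion order: [45, 19, 27, 2, 6, 33, 39]
Tree (level-order array): [45, 19, None, 2, 27, None, 6, None, 33, None, None, None, 39]
BFS from the root, enqueuing left then right child of each popped node:
  queue [45] -> pop 45, enqueue [19], visited so far: [45]
  queue [19] -> pop 19, enqueue [2, 27], visited so far: [45, 19]
  queue [2, 27] -> pop 2, enqueue [6], visited so far: [45, 19, 2]
  queue [27, 6] -> pop 27, enqueue [33], visited so far: [45, 19, 2, 27]
  queue [6, 33] -> pop 6, enqueue [none], visited so far: [45, 19, 2, 27, 6]
  queue [33] -> pop 33, enqueue [39], visited so far: [45, 19, 2, 27, 6, 33]
  queue [39] -> pop 39, enqueue [none], visited so far: [45, 19, 2, 27, 6, 33, 39]
Result: [45, 19, 2, 27, 6, 33, 39]


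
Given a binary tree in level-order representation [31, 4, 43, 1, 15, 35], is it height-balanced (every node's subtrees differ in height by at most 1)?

Tree (level-order array): [31, 4, 43, 1, 15, 35]
Definition: a tree is height-balanced if, at every node, |h(left) - h(right)| <= 1 (empty subtree has height -1).
Bottom-up per-node check:
  node 1: h_left=-1, h_right=-1, diff=0 [OK], height=0
  node 15: h_left=-1, h_right=-1, diff=0 [OK], height=0
  node 4: h_left=0, h_right=0, diff=0 [OK], height=1
  node 35: h_left=-1, h_right=-1, diff=0 [OK], height=0
  node 43: h_left=0, h_right=-1, diff=1 [OK], height=1
  node 31: h_left=1, h_right=1, diff=0 [OK], height=2
All nodes satisfy the balance condition.
Result: Balanced


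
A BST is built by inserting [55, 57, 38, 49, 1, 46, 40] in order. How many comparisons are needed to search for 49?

Search path for 49: 55 -> 38 -> 49
Found: True
Comparisons: 3


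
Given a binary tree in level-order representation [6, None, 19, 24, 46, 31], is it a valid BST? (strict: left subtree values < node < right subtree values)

Level-order array: [6, None, 19, 24, 46, 31]
Validate using subtree bounds (lo, hi): at each node, require lo < value < hi,
then recurse left with hi=value and right with lo=value.
Preorder trace (stopping at first violation):
  at node 6 with bounds (-inf, +inf): OK
  at node 19 with bounds (6, +inf): OK
  at node 24 with bounds (6, 19): VIOLATION
Node 24 violates its bound: not (6 < 24 < 19).
Result: Not a valid BST


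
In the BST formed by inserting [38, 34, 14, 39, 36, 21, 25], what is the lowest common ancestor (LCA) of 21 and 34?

Tree insertion order: [38, 34, 14, 39, 36, 21, 25]
Tree (level-order array): [38, 34, 39, 14, 36, None, None, None, 21, None, None, None, 25]
In a BST, the LCA of p=21, q=34 is the first node v on the
root-to-leaf path with p <= v <= q (go left if both < v, right if both > v).
Walk from root:
  at 38: both 21 and 34 < 38, go left
  at 34: 21 <= 34 <= 34, this is the LCA
LCA = 34


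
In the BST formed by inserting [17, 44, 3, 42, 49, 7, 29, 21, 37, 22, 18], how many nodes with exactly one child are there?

Tree built from: [17, 44, 3, 42, 49, 7, 29, 21, 37, 22, 18]
Tree (level-order array): [17, 3, 44, None, 7, 42, 49, None, None, 29, None, None, None, 21, 37, 18, 22]
Rule: These are nodes with exactly 1 non-null child.
Per-node child counts:
  node 17: 2 child(ren)
  node 3: 1 child(ren)
  node 7: 0 child(ren)
  node 44: 2 child(ren)
  node 42: 1 child(ren)
  node 29: 2 child(ren)
  node 21: 2 child(ren)
  node 18: 0 child(ren)
  node 22: 0 child(ren)
  node 37: 0 child(ren)
  node 49: 0 child(ren)
Matching nodes: [3, 42]
Count of nodes with exactly one child: 2


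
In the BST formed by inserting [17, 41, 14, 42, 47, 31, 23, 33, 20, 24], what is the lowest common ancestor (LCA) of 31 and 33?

Tree insertion order: [17, 41, 14, 42, 47, 31, 23, 33, 20, 24]
Tree (level-order array): [17, 14, 41, None, None, 31, 42, 23, 33, None, 47, 20, 24]
In a BST, the LCA of p=31, q=33 is the first node v on the
root-to-leaf path with p <= v <= q (go left if both < v, right if both > v).
Walk from root:
  at 17: both 31 and 33 > 17, go right
  at 41: both 31 and 33 < 41, go left
  at 31: 31 <= 31 <= 33, this is the LCA
LCA = 31


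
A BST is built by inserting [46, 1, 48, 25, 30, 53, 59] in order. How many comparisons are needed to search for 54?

Search path for 54: 46 -> 48 -> 53 -> 59
Found: False
Comparisons: 4


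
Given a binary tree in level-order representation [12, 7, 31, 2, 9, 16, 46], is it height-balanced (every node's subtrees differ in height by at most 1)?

Tree (level-order array): [12, 7, 31, 2, 9, 16, 46]
Definition: a tree is height-balanced if, at every node, |h(left) - h(right)| <= 1 (empty subtree has height -1).
Bottom-up per-node check:
  node 2: h_left=-1, h_right=-1, diff=0 [OK], height=0
  node 9: h_left=-1, h_right=-1, diff=0 [OK], height=0
  node 7: h_left=0, h_right=0, diff=0 [OK], height=1
  node 16: h_left=-1, h_right=-1, diff=0 [OK], height=0
  node 46: h_left=-1, h_right=-1, diff=0 [OK], height=0
  node 31: h_left=0, h_right=0, diff=0 [OK], height=1
  node 12: h_left=1, h_right=1, diff=0 [OK], height=2
All nodes satisfy the balance condition.
Result: Balanced


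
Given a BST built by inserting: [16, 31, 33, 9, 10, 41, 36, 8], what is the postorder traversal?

Tree insertion order: [16, 31, 33, 9, 10, 41, 36, 8]
Tree (level-order array): [16, 9, 31, 8, 10, None, 33, None, None, None, None, None, 41, 36]
Postorder traversal: [8, 10, 9, 36, 41, 33, 31, 16]


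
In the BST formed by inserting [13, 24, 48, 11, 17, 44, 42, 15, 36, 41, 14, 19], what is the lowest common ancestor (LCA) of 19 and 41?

Tree insertion order: [13, 24, 48, 11, 17, 44, 42, 15, 36, 41, 14, 19]
Tree (level-order array): [13, 11, 24, None, None, 17, 48, 15, 19, 44, None, 14, None, None, None, 42, None, None, None, 36, None, None, 41]
In a BST, the LCA of p=19, q=41 is the first node v on the
root-to-leaf path with p <= v <= q (go left if both < v, right if both > v).
Walk from root:
  at 13: both 19 and 41 > 13, go right
  at 24: 19 <= 24 <= 41, this is the LCA
LCA = 24


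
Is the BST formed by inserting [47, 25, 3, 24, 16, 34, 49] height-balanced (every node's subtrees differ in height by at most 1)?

Tree (level-order array): [47, 25, 49, 3, 34, None, None, None, 24, None, None, 16]
Definition: a tree is height-balanced if, at every node, |h(left) - h(right)| <= 1 (empty subtree has height -1).
Bottom-up per-node check:
  node 16: h_left=-1, h_right=-1, diff=0 [OK], height=0
  node 24: h_left=0, h_right=-1, diff=1 [OK], height=1
  node 3: h_left=-1, h_right=1, diff=2 [FAIL (|-1-1|=2 > 1)], height=2
  node 34: h_left=-1, h_right=-1, diff=0 [OK], height=0
  node 25: h_left=2, h_right=0, diff=2 [FAIL (|2-0|=2 > 1)], height=3
  node 49: h_left=-1, h_right=-1, diff=0 [OK], height=0
  node 47: h_left=3, h_right=0, diff=3 [FAIL (|3-0|=3 > 1)], height=4
Node 3 violates the condition: |-1 - 1| = 2 > 1.
Result: Not balanced


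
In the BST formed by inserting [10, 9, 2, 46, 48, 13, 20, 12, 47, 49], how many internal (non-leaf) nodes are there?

Tree built from: [10, 9, 2, 46, 48, 13, 20, 12, 47, 49]
Tree (level-order array): [10, 9, 46, 2, None, 13, 48, None, None, 12, 20, 47, 49]
Rule: An internal node has at least one child.
Per-node child counts:
  node 10: 2 child(ren)
  node 9: 1 child(ren)
  node 2: 0 child(ren)
  node 46: 2 child(ren)
  node 13: 2 child(ren)
  node 12: 0 child(ren)
  node 20: 0 child(ren)
  node 48: 2 child(ren)
  node 47: 0 child(ren)
  node 49: 0 child(ren)
Matching nodes: [10, 9, 46, 13, 48]
Count of internal (non-leaf) nodes: 5


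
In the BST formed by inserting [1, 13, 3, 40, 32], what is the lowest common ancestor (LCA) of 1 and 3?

Tree insertion order: [1, 13, 3, 40, 32]
Tree (level-order array): [1, None, 13, 3, 40, None, None, 32]
In a BST, the LCA of p=1, q=3 is the first node v on the
root-to-leaf path with p <= v <= q (go left if both < v, right if both > v).
Walk from root:
  at 1: 1 <= 1 <= 3, this is the LCA
LCA = 1


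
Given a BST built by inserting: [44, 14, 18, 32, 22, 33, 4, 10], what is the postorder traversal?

Tree insertion order: [44, 14, 18, 32, 22, 33, 4, 10]
Tree (level-order array): [44, 14, None, 4, 18, None, 10, None, 32, None, None, 22, 33]
Postorder traversal: [10, 4, 22, 33, 32, 18, 14, 44]


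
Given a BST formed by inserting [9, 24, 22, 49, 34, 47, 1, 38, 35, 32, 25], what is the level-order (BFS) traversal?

Tree insertion order: [9, 24, 22, 49, 34, 47, 1, 38, 35, 32, 25]
Tree (level-order array): [9, 1, 24, None, None, 22, 49, None, None, 34, None, 32, 47, 25, None, 38, None, None, None, 35]
BFS from the root, enqueuing left then right child of each popped node:
  queue [9] -> pop 9, enqueue [1, 24], visited so far: [9]
  queue [1, 24] -> pop 1, enqueue [none], visited so far: [9, 1]
  queue [24] -> pop 24, enqueue [22, 49], visited so far: [9, 1, 24]
  queue [22, 49] -> pop 22, enqueue [none], visited so far: [9, 1, 24, 22]
  queue [49] -> pop 49, enqueue [34], visited so far: [9, 1, 24, 22, 49]
  queue [34] -> pop 34, enqueue [32, 47], visited so far: [9, 1, 24, 22, 49, 34]
  queue [32, 47] -> pop 32, enqueue [25], visited so far: [9, 1, 24, 22, 49, 34, 32]
  queue [47, 25] -> pop 47, enqueue [38], visited so far: [9, 1, 24, 22, 49, 34, 32, 47]
  queue [25, 38] -> pop 25, enqueue [none], visited so far: [9, 1, 24, 22, 49, 34, 32, 47, 25]
  queue [38] -> pop 38, enqueue [35], visited so far: [9, 1, 24, 22, 49, 34, 32, 47, 25, 38]
  queue [35] -> pop 35, enqueue [none], visited so far: [9, 1, 24, 22, 49, 34, 32, 47, 25, 38, 35]
Result: [9, 1, 24, 22, 49, 34, 32, 47, 25, 38, 35]


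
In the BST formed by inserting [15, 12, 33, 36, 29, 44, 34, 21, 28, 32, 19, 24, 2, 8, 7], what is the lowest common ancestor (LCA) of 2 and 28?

Tree insertion order: [15, 12, 33, 36, 29, 44, 34, 21, 28, 32, 19, 24, 2, 8, 7]
Tree (level-order array): [15, 12, 33, 2, None, 29, 36, None, 8, 21, 32, 34, 44, 7, None, 19, 28, None, None, None, None, None, None, None, None, None, None, 24]
In a BST, the LCA of p=2, q=28 is the first node v on the
root-to-leaf path with p <= v <= q (go left if both < v, right if both > v).
Walk from root:
  at 15: 2 <= 15 <= 28, this is the LCA
LCA = 15


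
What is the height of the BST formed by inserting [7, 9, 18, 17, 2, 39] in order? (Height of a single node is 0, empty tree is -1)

Insertion order: [7, 9, 18, 17, 2, 39]
Tree (level-order array): [7, 2, 9, None, None, None, 18, 17, 39]
Compute height bottom-up (empty subtree = -1):
  height(2) = 1 + max(-1, -1) = 0
  height(17) = 1 + max(-1, -1) = 0
  height(39) = 1 + max(-1, -1) = 0
  height(18) = 1 + max(0, 0) = 1
  height(9) = 1 + max(-1, 1) = 2
  height(7) = 1 + max(0, 2) = 3
Height = 3


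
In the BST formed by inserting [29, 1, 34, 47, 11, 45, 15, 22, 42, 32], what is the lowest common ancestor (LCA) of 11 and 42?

Tree insertion order: [29, 1, 34, 47, 11, 45, 15, 22, 42, 32]
Tree (level-order array): [29, 1, 34, None, 11, 32, 47, None, 15, None, None, 45, None, None, 22, 42]
In a BST, the LCA of p=11, q=42 is the first node v on the
root-to-leaf path with p <= v <= q (go left if both < v, right if both > v).
Walk from root:
  at 29: 11 <= 29 <= 42, this is the LCA
LCA = 29


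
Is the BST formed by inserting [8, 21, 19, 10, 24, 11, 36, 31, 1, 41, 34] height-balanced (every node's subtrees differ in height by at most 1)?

Tree (level-order array): [8, 1, 21, None, None, 19, 24, 10, None, None, 36, None, 11, 31, 41, None, None, None, 34]
Definition: a tree is height-balanced if, at every node, |h(left) - h(right)| <= 1 (empty subtree has height -1).
Bottom-up per-node check:
  node 1: h_left=-1, h_right=-1, diff=0 [OK], height=0
  node 11: h_left=-1, h_right=-1, diff=0 [OK], height=0
  node 10: h_left=-1, h_right=0, diff=1 [OK], height=1
  node 19: h_left=1, h_right=-1, diff=2 [FAIL (|1--1|=2 > 1)], height=2
  node 34: h_left=-1, h_right=-1, diff=0 [OK], height=0
  node 31: h_left=-1, h_right=0, diff=1 [OK], height=1
  node 41: h_left=-1, h_right=-1, diff=0 [OK], height=0
  node 36: h_left=1, h_right=0, diff=1 [OK], height=2
  node 24: h_left=-1, h_right=2, diff=3 [FAIL (|-1-2|=3 > 1)], height=3
  node 21: h_left=2, h_right=3, diff=1 [OK], height=4
  node 8: h_left=0, h_right=4, diff=4 [FAIL (|0-4|=4 > 1)], height=5
Node 19 violates the condition: |1 - -1| = 2 > 1.
Result: Not balanced


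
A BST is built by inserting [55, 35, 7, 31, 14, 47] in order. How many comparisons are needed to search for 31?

Search path for 31: 55 -> 35 -> 7 -> 31
Found: True
Comparisons: 4


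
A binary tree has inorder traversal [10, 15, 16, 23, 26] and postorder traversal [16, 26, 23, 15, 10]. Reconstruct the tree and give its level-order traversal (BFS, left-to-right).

Inorder:   [10, 15, 16, 23, 26]
Postorder: [16, 26, 23, 15, 10]
Algorithm: postorder visits root last, so walk postorder right-to-left;
each value is the root of the current inorder slice — split it at that
value, recurse on the right subtree first, then the left.
Recursive splits:
  root=10; inorder splits into left=[], right=[15, 16, 23, 26]
  root=15; inorder splits into left=[], right=[16, 23, 26]
  root=23; inorder splits into left=[16], right=[26]
  root=26; inorder splits into left=[], right=[]
  root=16; inorder splits into left=[], right=[]
Reconstructed level-order: [10, 15, 23, 16, 26]


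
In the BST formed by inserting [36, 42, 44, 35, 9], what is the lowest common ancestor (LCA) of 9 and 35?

Tree insertion order: [36, 42, 44, 35, 9]
Tree (level-order array): [36, 35, 42, 9, None, None, 44]
In a BST, the LCA of p=9, q=35 is the first node v on the
root-to-leaf path with p <= v <= q (go left if both < v, right if both > v).
Walk from root:
  at 36: both 9 and 35 < 36, go left
  at 35: 9 <= 35 <= 35, this is the LCA
LCA = 35


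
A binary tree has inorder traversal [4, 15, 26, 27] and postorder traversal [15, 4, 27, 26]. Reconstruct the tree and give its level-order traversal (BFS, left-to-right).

Inorder:   [4, 15, 26, 27]
Postorder: [15, 4, 27, 26]
Algorithm: postorder visits root last, so walk postorder right-to-left;
each value is the root of the current inorder slice — split it at that
value, recurse on the right subtree first, then the left.
Recursive splits:
  root=26; inorder splits into left=[4, 15], right=[27]
  root=27; inorder splits into left=[], right=[]
  root=4; inorder splits into left=[], right=[15]
  root=15; inorder splits into left=[], right=[]
Reconstructed level-order: [26, 4, 27, 15]


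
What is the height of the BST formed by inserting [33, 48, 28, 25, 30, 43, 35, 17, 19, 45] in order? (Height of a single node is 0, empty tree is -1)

Insertion order: [33, 48, 28, 25, 30, 43, 35, 17, 19, 45]
Tree (level-order array): [33, 28, 48, 25, 30, 43, None, 17, None, None, None, 35, 45, None, 19]
Compute height bottom-up (empty subtree = -1):
  height(19) = 1 + max(-1, -1) = 0
  height(17) = 1 + max(-1, 0) = 1
  height(25) = 1 + max(1, -1) = 2
  height(30) = 1 + max(-1, -1) = 0
  height(28) = 1 + max(2, 0) = 3
  height(35) = 1 + max(-1, -1) = 0
  height(45) = 1 + max(-1, -1) = 0
  height(43) = 1 + max(0, 0) = 1
  height(48) = 1 + max(1, -1) = 2
  height(33) = 1 + max(3, 2) = 4
Height = 4


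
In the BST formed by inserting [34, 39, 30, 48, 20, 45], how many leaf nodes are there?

Tree built from: [34, 39, 30, 48, 20, 45]
Tree (level-order array): [34, 30, 39, 20, None, None, 48, None, None, 45]
Rule: A leaf has 0 children.
Per-node child counts:
  node 34: 2 child(ren)
  node 30: 1 child(ren)
  node 20: 0 child(ren)
  node 39: 1 child(ren)
  node 48: 1 child(ren)
  node 45: 0 child(ren)
Matching nodes: [20, 45]
Count of leaf nodes: 2


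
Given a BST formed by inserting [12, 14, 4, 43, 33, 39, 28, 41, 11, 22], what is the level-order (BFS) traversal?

Tree insertion order: [12, 14, 4, 43, 33, 39, 28, 41, 11, 22]
Tree (level-order array): [12, 4, 14, None, 11, None, 43, None, None, 33, None, 28, 39, 22, None, None, 41]
BFS from the root, enqueuing left then right child of each popped node:
  queue [12] -> pop 12, enqueue [4, 14], visited so far: [12]
  queue [4, 14] -> pop 4, enqueue [11], visited so far: [12, 4]
  queue [14, 11] -> pop 14, enqueue [43], visited so far: [12, 4, 14]
  queue [11, 43] -> pop 11, enqueue [none], visited so far: [12, 4, 14, 11]
  queue [43] -> pop 43, enqueue [33], visited so far: [12, 4, 14, 11, 43]
  queue [33] -> pop 33, enqueue [28, 39], visited so far: [12, 4, 14, 11, 43, 33]
  queue [28, 39] -> pop 28, enqueue [22], visited so far: [12, 4, 14, 11, 43, 33, 28]
  queue [39, 22] -> pop 39, enqueue [41], visited so far: [12, 4, 14, 11, 43, 33, 28, 39]
  queue [22, 41] -> pop 22, enqueue [none], visited so far: [12, 4, 14, 11, 43, 33, 28, 39, 22]
  queue [41] -> pop 41, enqueue [none], visited so far: [12, 4, 14, 11, 43, 33, 28, 39, 22, 41]
Result: [12, 4, 14, 11, 43, 33, 28, 39, 22, 41]


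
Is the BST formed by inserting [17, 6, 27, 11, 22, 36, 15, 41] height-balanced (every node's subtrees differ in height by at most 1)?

Tree (level-order array): [17, 6, 27, None, 11, 22, 36, None, 15, None, None, None, 41]
Definition: a tree is height-balanced if, at every node, |h(left) - h(right)| <= 1 (empty subtree has height -1).
Bottom-up per-node check:
  node 15: h_left=-1, h_right=-1, diff=0 [OK], height=0
  node 11: h_left=-1, h_right=0, diff=1 [OK], height=1
  node 6: h_left=-1, h_right=1, diff=2 [FAIL (|-1-1|=2 > 1)], height=2
  node 22: h_left=-1, h_right=-1, diff=0 [OK], height=0
  node 41: h_left=-1, h_right=-1, diff=0 [OK], height=0
  node 36: h_left=-1, h_right=0, diff=1 [OK], height=1
  node 27: h_left=0, h_right=1, diff=1 [OK], height=2
  node 17: h_left=2, h_right=2, diff=0 [OK], height=3
Node 6 violates the condition: |-1 - 1| = 2 > 1.
Result: Not balanced


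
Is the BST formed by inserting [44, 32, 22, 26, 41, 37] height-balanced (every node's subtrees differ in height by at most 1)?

Tree (level-order array): [44, 32, None, 22, 41, None, 26, 37]
Definition: a tree is height-balanced if, at every node, |h(left) - h(right)| <= 1 (empty subtree has height -1).
Bottom-up per-node check:
  node 26: h_left=-1, h_right=-1, diff=0 [OK], height=0
  node 22: h_left=-1, h_right=0, diff=1 [OK], height=1
  node 37: h_left=-1, h_right=-1, diff=0 [OK], height=0
  node 41: h_left=0, h_right=-1, diff=1 [OK], height=1
  node 32: h_left=1, h_right=1, diff=0 [OK], height=2
  node 44: h_left=2, h_right=-1, diff=3 [FAIL (|2--1|=3 > 1)], height=3
Node 44 violates the condition: |2 - -1| = 3 > 1.
Result: Not balanced


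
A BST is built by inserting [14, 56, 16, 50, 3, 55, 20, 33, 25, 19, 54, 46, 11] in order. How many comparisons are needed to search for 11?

Search path for 11: 14 -> 3 -> 11
Found: True
Comparisons: 3


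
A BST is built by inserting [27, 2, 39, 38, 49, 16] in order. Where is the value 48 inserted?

Starting tree (level order): [27, 2, 39, None, 16, 38, 49]
Insertion path: 27 -> 39 -> 49
Result: insert 48 as left child of 49
Final tree (level order): [27, 2, 39, None, 16, 38, 49, None, None, None, None, 48]


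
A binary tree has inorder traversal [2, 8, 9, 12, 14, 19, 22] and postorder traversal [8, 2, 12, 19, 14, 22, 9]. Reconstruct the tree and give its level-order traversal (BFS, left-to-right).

Inorder:   [2, 8, 9, 12, 14, 19, 22]
Postorder: [8, 2, 12, 19, 14, 22, 9]
Algorithm: postorder visits root last, so walk postorder right-to-left;
each value is the root of the current inorder slice — split it at that
value, recurse on the right subtree first, then the left.
Recursive splits:
  root=9; inorder splits into left=[2, 8], right=[12, 14, 19, 22]
  root=22; inorder splits into left=[12, 14, 19], right=[]
  root=14; inorder splits into left=[12], right=[19]
  root=19; inorder splits into left=[], right=[]
  root=12; inorder splits into left=[], right=[]
  root=2; inorder splits into left=[], right=[8]
  root=8; inorder splits into left=[], right=[]
Reconstructed level-order: [9, 2, 22, 8, 14, 12, 19]


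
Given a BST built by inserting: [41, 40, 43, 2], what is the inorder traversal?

Tree insertion order: [41, 40, 43, 2]
Tree (level-order array): [41, 40, 43, 2]
Inorder traversal: [2, 40, 41, 43]


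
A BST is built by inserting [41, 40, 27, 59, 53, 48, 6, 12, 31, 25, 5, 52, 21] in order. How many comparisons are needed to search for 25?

Search path for 25: 41 -> 40 -> 27 -> 6 -> 12 -> 25
Found: True
Comparisons: 6


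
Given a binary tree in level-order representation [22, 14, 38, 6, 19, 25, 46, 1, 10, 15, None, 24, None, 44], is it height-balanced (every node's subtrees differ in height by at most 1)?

Tree (level-order array): [22, 14, 38, 6, 19, 25, 46, 1, 10, 15, None, 24, None, 44]
Definition: a tree is height-balanced if, at every node, |h(left) - h(right)| <= 1 (empty subtree has height -1).
Bottom-up per-node check:
  node 1: h_left=-1, h_right=-1, diff=0 [OK], height=0
  node 10: h_left=-1, h_right=-1, diff=0 [OK], height=0
  node 6: h_left=0, h_right=0, diff=0 [OK], height=1
  node 15: h_left=-1, h_right=-1, diff=0 [OK], height=0
  node 19: h_left=0, h_right=-1, diff=1 [OK], height=1
  node 14: h_left=1, h_right=1, diff=0 [OK], height=2
  node 24: h_left=-1, h_right=-1, diff=0 [OK], height=0
  node 25: h_left=0, h_right=-1, diff=1 [OK], height=1
  node 44: h_left=-1, h_right=-1, diff=0 [OK], height=0
  node 46: h_left=0, h_right=-1, diff=1 [OK], height=1
  node 38: h_left=1, h_right=1, diff=0 [OK], height=2
  node 22: h_left=2, h_right=2, diff=0 [OK], height=3
All nodes satisfy the balance condition.
Result: Balanced


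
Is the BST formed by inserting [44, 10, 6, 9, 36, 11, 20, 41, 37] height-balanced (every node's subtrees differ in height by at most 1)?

Tree (level-order array): [44, 10, None, 6, 36, None, 9, 11, 41, None, None, None, 20, 37]
Definition: a tree is height-balanced if, at every node, |h(left) - h(right)| <= 1 (empty subtree has height -1).
Bottom-up per-node check:
  node 9: h_left=-1, h_right=-1, diff=0 [OK], height=0
  node 6: h_left=-1, h_right=0, diff=1 [OK], height=1
  node 20: h_left=-1, h_right=-1, diff=0 [OK], height=0
  node 11: h_left=-1, h_right=0, diff=1 [OK], height=1
  node 37: h_left=-1, h_right=-1, diff=0 [OK], height=0
  node 41: h_left=0, h_right=-1, diff=1 [OK], height=1
  node 36: h_left=1, h_right=1, diff=0 [OK], height=2
  node 10: h_left=1, h_right=2, diff=1 [OK], height=3
  node 44: h_left=3, h_right=-1, diff=4 [FAIL (|3--1|=4 > 1)], height=4
Node 44 violates the condition: |3 - -1| = 4 > 1.
Result: Not balanced


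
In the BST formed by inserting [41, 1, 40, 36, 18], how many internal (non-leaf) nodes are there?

Tree built from: [41, 1, 40, 36, 18]
Tree (level-order array): [41, 1, None, None, 40, 36, None, 18]
Rule: An internal node has at least one child.
Per-node child counts:
  node 41: 1 child(ren)
  node 1: 1 child(ren)
  node 40: 1 child(ren)
  node 36: 1 child(ren)
  node 18: 0 child(ren)
Matching nodes: [41, 1, 40, 36]
Count of internal (non-leaf) nodes: 4


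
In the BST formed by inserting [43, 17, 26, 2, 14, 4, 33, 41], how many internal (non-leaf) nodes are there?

Tree built from: [43, 17, 26, 2, 14, 4, 33, 41]
Tree (level-order array): [43, 17, None, 2, 26, None, 14, None, 33, 4, None, None, 41]
Rule: An internal node has at least one child.
Per-node child counts:
  node 43: 1 child(ren)
  node 17: 2 child(ren)
  node 2: 1 child(ren)
  node 14: 1 child(ren)
  node 4: 0 child(ren)
  node 26: 1 child(ren)
  node 33: 1 child(ren)
  node 41: 0 child(ren)
Matching nodes: [43, 17, 2, 14, 26, 33]
Count of internal (non-leaf) nodes: 6


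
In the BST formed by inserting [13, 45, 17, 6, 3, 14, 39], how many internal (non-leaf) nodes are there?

Tree built from: [13, 45, 17, 6, 3, 14, 39]
Tree (level-order array): [13, 6, 45, 3, None, 17, None, None, None, 14, 39]
Rule: An internal node has at least one child.
Per-node child counts:
  node 13: 2 child(ren)
  node 6: 1 child(ren)
  node 3: 0 child(ren)
  node 45: 1 child(ren)
  node 17: 2 child(ren)
  node 14: 0 child(ren)
  node 39: 0 child(ren)
Matching nodes: [13, 6, 45, 17]
Count of internal (non-leaf) nodes: 4


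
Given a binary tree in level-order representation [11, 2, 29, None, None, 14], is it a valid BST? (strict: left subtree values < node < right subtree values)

Level-order array: [11, 2, 29, None, None, 14]
Validate using subtree bounds (lo, hi): at each node, require lo < value < hi,
then recurse left with hi=value and right with lo=value.
Preorder trace (stopping at first violation):
  at node 11 with bounds (-inf, +inf): OK
  at node 2 with bounds (-inf, 11): OK
  at node 29 with bounds (11, +inf): OK
  at node 14 with bounds (11, 29): OK
No violation found at any node.
Result: Valid BST


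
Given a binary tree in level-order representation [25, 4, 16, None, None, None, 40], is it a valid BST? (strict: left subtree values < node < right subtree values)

Level-order array: [25, 4, 16, None, None, None, 40]
Validate using subtree bounds (lo, hi): at each node, require lo < value < hi,
then recurse left with hi=value and right with lo=value.
Preorder trace (stopping at first violation):
  at node 25 with bounds (-inf, +inf): OK
  at node 4 with bounds (-inf, 25): OK
  at node 16 with bounds (25, +inf): VIOLATION
Node 16 violates its bound: not (25 < 16 < +inf).
Result: Not a valid BST


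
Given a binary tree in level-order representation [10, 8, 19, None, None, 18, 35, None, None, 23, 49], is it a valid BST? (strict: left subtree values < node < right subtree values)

Level-order array: [10, 8, 19, None, None, 18, 35, None, None, 23, 49]
Validate using subtree bounds (lo, hi): at each node, require lo < value < hi,
then recurse left with hi=value and right with lo=value.
Preorder trace (stopping at first violation):
  at node 10 with bounds (-inf, +inf): OK
  at node 8 with bounds (-inf, 10): OK
  at node 19 with bounds (10, +inf): OK
  at node 18 with bounds (10, 19): OK
  at node 35 with bounds (19, +inf): OK
  at node 23 with bounds (19, 35): OK
  at node 49 with bounds (35, +inf): OK
No violation found at any node.
Result: Valid BST


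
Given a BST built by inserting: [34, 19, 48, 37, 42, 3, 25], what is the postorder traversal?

Tree insertion order: [34, 19, 48, 37, 42, 3, 25]
Tree (level-order array): [34, 19, 48, 3, 25, 37, None, None, None, None, None, None, 42]
Postorder traversal: [3, 25, 19, 42, 37, 48, 34]


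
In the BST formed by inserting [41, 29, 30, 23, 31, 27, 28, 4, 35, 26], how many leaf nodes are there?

Tree built from: [41, 29, 30, 23, 31, 27, 28, 4, 35, 26]
Tree (level-order array): [41, 29, None, 23, 30, 4, 27, None, 31, None, None, 26, 28, None, 35]
Rule: A leaf has 0 children.
Per-node child counts:
  node 41: 1 child(ren)
  node 29: 2 child(ren)
  node 23: 2 child(ren)
  node 4: 0 child(ren)
  node 27: 2 child(ren)
  node 26: 0 child(ren)
  node 28: 0 child(ren)
  node 30: 1 child(ren)
  node 31: 1 child(ren)
  node 35: 0 child(ren)
Matching nodes: [4, 26, 28, 35]
Count of leaf nodes: 4


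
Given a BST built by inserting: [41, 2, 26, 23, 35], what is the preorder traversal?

Tree insertion order: [41, 2, 26, 23, 35]
Tree (level-order array): [41, 2, None, None, 26, 23, 35]
Preorder traversal: [41, 2, 26, 23, 35]


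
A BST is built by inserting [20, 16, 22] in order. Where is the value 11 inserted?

Starting tree (level order): [20, 16, 22]
Insertion path: 20 -> 16
Result: insert 11 as left child of 16
Final tree (level order): [20, 16, 22, 11]


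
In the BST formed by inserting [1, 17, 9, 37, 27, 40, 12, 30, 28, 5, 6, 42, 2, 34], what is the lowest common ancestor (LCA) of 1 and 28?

Tree insertion order: [1, 17, 9, 37, 27, 40, 12, 30, 28, 5, 6, 42, 2, 34]
Tree (level-order array): [1, None, 17, 9, 37, 5, 12, 27, 40, 2, 6, None, None, None, 30, None, 42, None, None, None, None, 28, 34]
In a BST, the LCA of p=1, q=28 is the first node v on the
root-to-leaf path with p <= v <= q (go left if both < v, right if both > v).
Walk from root:
  at 1: 1 <= 1 <= 28, this is the LCA
LCA = 1


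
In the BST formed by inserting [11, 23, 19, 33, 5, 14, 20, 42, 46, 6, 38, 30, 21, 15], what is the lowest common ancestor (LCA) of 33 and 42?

Tree insertion order: [11, 23, 19, 33, 5, 14, 20, 42, 46, 6, 38, 30, 21, 15]
Tree (level-order array): [11, 5, 23, None, 6, 19, 33, None, None, 14, 20, 30, 42, None, 15, None, 21, None, None, 38, 46]
In a BST, the LCA of p=33, q=42 is the first node v on the
root-to-leaf path with p <= v <= q (go left if both < v, right if both > v).
Walk from root:
  at 11: both 33 and 42 > 11, go right
  at 23: both 33 and 42 > 23, go right
  at 33: 33 <= 33 <= 42, this is the LCA
LCA = 33


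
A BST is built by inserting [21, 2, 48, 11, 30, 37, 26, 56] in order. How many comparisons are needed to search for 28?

Search path for 28: 21 -> 48 -> 30 -> 26
Found: False
Comparisons: 4


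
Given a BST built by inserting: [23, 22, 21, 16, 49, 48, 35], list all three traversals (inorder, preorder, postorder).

Tree insertion order: [23, 22, 21, 16, 49, 48, 35]
Tree (level-order array): [23, 22, 49, 21, None, 48, None, 16, None, 35]
Inorder (L, root, R): [16, 21, 22, 23, 35, 48, 49]
Preorder (root, L, R): [23, 22, 21, 16, 49, 48, 35]
Postorder (L, R, root): [16, 21, 22, 35, 48, 49, 23]


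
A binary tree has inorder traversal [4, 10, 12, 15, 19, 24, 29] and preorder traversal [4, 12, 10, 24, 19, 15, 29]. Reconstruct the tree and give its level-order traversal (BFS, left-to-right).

Inorder:  [4, 10, 12, 15, 19, 24, 29]
Preorder: [4, 12, 10, 24, 19, 15, 29]
Algorithm: preorder visits root first, so consume preorder in order;
for each root, split the current inorder slice at that value into
left-subtree inorder and right-subtree inorder, then recurse.
Recursive splits:
  root=4; inorder splits into left=[], right=[10, 12, 15, 19, 24, 29]
  root=12; inorder splits into left=[10], right=[15, 19, 24, 29]
  root=10; inorder splits into left=[], right=[]
  root=24; inorder splits into left=[15, 19], right=[29]
  root=19; inorder splits into left=[15], right=[]
  root=15; inorder splits into left=[], right=[]
  root=29; inorder splits into left=[], right=[]
Reconstructed level-order: [4, 12, 10, 24, 19, 29, 15]


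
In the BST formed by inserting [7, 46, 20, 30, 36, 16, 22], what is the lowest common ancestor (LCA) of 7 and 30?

Tree insertion order: [7, 46, 20, 30, 36, 16, 22]
Tree (level-order array): [7, None, 46, 20, None, 16, 30, None, None, 22, 36]
In a BST, the LCA of p=7, q=30 is the first node v on the
root-to-leaf path with p <= v <= q (go left if both < v, right if both > v).
Walk from root:
  at 7: 7 <= 7 <= 30, this is the LCA
LCA = 7


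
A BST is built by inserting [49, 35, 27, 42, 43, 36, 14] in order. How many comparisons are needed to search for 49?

Search path for 49: 49
Found: True
Comparisons: 1


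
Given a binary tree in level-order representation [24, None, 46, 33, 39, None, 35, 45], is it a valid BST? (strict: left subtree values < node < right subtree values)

Level-order array: [24, None, 46, 33, 39, None, 35, 45]
Validate using subtree bounds (lo, hi): at each node, require lo < value < hi,
then recurse left with hi=value and right with lo=value.
Preorder trace (stopping at first violation):
  at node 24 with bounds (-inf, +inf): OK
  at node 46 with bounds (24, +inf): OK
  at node 33 with bounds (24, 46): OK
  at node 35 with bounds (33, 46): OK
  at node 39 with bounds (46, +inf): VIOLATION
Node 39 violates its bound: not (46 < 39 < +inf).
Result: Not a valid BST


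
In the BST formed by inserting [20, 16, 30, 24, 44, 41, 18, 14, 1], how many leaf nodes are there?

Tree built from: [20, 16, 30, 24, 44, 41, 18, 14, 1]
Tree (level-order array): [20, 16, 30, 14, 18, 24, 44, 1, None, None, None, None, None, 41]
Rule: A leaf has 0 children.
Per-node child counts:
  node 20: 2 child(ren)
  node 16: 2 child(ren)
  node 14: 1 child(ren)
  node 1: 0 child(ren)
  node 18: 0 child(ren)
  node 30: 2 child(ren)
  node 24: 0 child(ren)
  node 44: 1 child(ren)
  node 41: 0 child(ren)
Matching nodes: [1, 18, 24, 41]
Count of leaf nodes: 4


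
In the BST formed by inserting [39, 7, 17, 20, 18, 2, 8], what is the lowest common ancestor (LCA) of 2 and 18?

Tree insertion order: [39, 7, 17, 20, 18, 2, 8]
Tree (level-order array): [39, 7, None, 2, 17, None, None, 8, 20, None, None, 18]
In a BST, the LCA of p=2, q=18 is the first node v on the
root-to-leaf path with p <= v <= q (go left if both < v, right if both > v).
Walk from root:
  at 39: both 2 and 18 < 39, go left
  at 7: 2 <= 7 <= 18, this is the LCA
LCA = 7


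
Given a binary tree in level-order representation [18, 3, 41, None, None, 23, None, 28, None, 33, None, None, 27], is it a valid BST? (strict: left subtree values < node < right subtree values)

Level-order array: [18, 3, 41, None, None, 23, None, 28, None, 33, None, None, 27]
Validate using subtree bounds (lo, hi): at each node, require lo < value < hi,
then recurse left with hi=value and right with lo=value.
Preorder trace (stopping at first violation):
  at node 18 with bounds (-inf, +inf): OK
  at node 3 with bounds (-inf, 18): OK
  at node 41 with bounds (18, +inf): OK
  at node 23 with bounds (18, 41): OK
  at node 28 with bounds (18, 23): VIOLATION
Node 28 violates its bound: not (18 < 28 < 23).
Result: Not a valid BST


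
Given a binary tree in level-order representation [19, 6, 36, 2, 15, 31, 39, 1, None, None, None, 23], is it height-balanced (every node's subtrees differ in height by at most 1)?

Tree (level-order array): [19, 6, 36, 2, 15, 31, 39, 1, None, None, None, 23]
Definition: a tree is height-balanced if, at every node, |h(left) - h(right)| <= 1 (empty subtree has height -1).
Bottom-up per-node check:
  node 1: h_left=-1, h_right=-1, diff=0 [OK], height=0
  node 2: h_left=0, h_right=-1, diff=1 [OK], height=1
  node 15: h_left=-1, h_right=-1, diff=0 [OK], height=0
  node 6: h_left=1, h_right=0, diff=1 [OK], height=2
  node 23: h_left=-1, h_right=-1, diff=0 [OK], height=0
  node 31: h_left=0, h_right=-1, diff=1 [OK], height=1
  node 39: h_left=-1, h_right=-1, diff=0 [OK], height=0
  node 36: h_left=1, h_right=0, diff=1 [OK], height=2
  node 19: h_left=2, h_right=2, diff=0 [OK], height=3
All nodes satisfy the balance condition.
Result: Balanced


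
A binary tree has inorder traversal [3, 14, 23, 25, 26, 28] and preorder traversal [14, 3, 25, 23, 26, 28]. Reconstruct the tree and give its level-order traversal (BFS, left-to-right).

Inorder:  [3, 14, 23, 25, 26, 28]
Preorder: [14, 3, 25, 23, 26, 28]
Algorithm: preorder visits root first, so consume preorder in order;
for each root, split the current inorder slice at that value into
left-subtree inorder and right-subtree inorder, then recurse.
Recursive splits:
  root=14; inorder splits into left=[3], right=[23, 25, 26, 28]
  root=3; inorder splits into left=[], right=[]
  root=25; inorder splits into left=[23], right=[26, 28]
  root=23; inorder splits into left=[], right=[]
  root=26; inorder splits into left=[], right=[28]
  root=28; inorder splits into left=[], right=[]
Reconstructed level-order: [14, 3, 25, 23, 26, 28]
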